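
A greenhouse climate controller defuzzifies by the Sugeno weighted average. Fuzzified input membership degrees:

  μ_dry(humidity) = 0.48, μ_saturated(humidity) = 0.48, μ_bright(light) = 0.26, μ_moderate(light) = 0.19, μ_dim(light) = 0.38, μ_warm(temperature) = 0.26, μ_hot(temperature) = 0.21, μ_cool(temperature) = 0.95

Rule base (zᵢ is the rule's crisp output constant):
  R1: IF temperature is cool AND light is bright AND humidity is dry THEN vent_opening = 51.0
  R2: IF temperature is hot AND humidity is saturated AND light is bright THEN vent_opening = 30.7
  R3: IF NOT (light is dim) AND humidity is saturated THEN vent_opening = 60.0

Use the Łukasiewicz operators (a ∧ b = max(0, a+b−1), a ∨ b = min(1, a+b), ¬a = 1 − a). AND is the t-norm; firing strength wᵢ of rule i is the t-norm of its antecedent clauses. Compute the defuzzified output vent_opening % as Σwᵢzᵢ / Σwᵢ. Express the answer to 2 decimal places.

60.00

R1 (z=51.0): cool=0.95, bright=0.26, dry=0.48; AND[max(0, a+b−1)] → w = 0.00
R2 (z=30.7): hot=0.21, saturated=0.48, bright=0.26; AND[max(0, a+b−1)] → w = 0.00
R3 (z=60.0): ¬dim=1−0.38=0.62, saturated=0.48; AND[max(0, a+b−1)] → w = 0.10
Weighted average = (0.00·51.0 + 0.00·30.7 + 0.10·60.0) / (0.00 + 0.00 + 0.10)
  = 6.0000 / 0.1000 = 60.00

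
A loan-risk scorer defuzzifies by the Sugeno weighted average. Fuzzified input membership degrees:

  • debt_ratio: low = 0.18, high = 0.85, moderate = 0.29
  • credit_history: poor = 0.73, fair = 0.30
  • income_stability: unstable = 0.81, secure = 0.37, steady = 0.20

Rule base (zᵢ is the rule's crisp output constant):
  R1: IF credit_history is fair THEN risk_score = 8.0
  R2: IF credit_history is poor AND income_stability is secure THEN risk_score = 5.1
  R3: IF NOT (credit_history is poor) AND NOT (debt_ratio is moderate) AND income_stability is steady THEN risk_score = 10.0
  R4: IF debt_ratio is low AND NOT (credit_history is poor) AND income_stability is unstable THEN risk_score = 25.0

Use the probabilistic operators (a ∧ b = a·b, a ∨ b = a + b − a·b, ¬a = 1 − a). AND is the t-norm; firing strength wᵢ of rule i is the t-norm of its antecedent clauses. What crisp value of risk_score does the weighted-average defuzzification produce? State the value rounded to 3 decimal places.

R1 (z=8.0): fair=0.30 → w = 0.3000
R2 (z=5.1): poor=0.73, secure=0.37; AND[a·b] → w = 0.2701
R3 (z=10.0): ¬poor=1−0.73=0.27, ¬moderate=1−0.29=0.71, steady=0.20; AND[a·b] → w = 0.0383
R4 (z=25.0): low=0.18, ¬poor=1−0.73=0.27, unstable=0.81; AND[a·b] → w = 0.0394
Weighted average = (0.3000·8.0 + 0.2701·5.1 + 0.0383·10.0 + 0.0394·25.0) / (0.3000 + 0.2701 + 0.0383 + 0.0394)
  = 5.1451 / 0.6478 = 7.942

7.942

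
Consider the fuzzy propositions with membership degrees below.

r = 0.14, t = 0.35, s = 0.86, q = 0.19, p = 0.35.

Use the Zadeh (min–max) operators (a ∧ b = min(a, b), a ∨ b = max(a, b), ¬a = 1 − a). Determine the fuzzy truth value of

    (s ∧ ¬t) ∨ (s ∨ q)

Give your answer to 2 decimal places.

¬t = 1 − 0.35 = 0.65
s ∧ ¬t = min(a, b) on (0.86, 0.65) = 0.65
s ∨ q = max(a, b) on (0.86, 0.19) = 0.86
(s ∧ ¬t) ∨ (s ∨ q) = max(a, b) on (0.65, 0.86) = 0.86

0.86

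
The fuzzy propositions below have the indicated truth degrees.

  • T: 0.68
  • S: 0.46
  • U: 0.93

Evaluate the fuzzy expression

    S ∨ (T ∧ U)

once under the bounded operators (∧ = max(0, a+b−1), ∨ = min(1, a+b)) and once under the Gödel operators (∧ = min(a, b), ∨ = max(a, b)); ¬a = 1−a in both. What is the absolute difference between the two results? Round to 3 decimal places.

0.320

Under bounded:
  T ∧ U = max(0, a+b−1) on (0.68, 0.93) = 0.61
  S ∨ (T ∧ U) = min(1, a+b) on (0.46, 0.61) = 1.00
  → value = 1.0000
Under Gödel:
  T ∧ U = min(a, b) on (0.68, 0.93) = 0.68
  S ∨ (T ∧ U) = max(a, b) on (0.46, 0.68) = 0.68
  → value = 0.6800
|1.0000 − 0.6800| = 0.320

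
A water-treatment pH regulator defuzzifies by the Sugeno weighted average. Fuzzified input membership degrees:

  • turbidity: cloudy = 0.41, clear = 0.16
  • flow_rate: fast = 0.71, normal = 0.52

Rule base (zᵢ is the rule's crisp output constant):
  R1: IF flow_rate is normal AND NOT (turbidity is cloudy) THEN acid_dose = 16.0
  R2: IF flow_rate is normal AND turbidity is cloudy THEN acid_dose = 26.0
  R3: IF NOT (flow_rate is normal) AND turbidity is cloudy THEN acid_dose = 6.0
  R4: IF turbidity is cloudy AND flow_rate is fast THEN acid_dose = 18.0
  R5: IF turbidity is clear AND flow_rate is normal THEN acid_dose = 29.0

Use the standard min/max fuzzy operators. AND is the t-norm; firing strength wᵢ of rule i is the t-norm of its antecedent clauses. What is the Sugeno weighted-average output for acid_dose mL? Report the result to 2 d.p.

17.52

R1 (z=16.0): normal=0.52, ¬cloudy=1−0.41=0.59; AND[min(a, b)] → w = 0.52
R2 (z=26.0): normal=0.52, cloudy=0.41; AND[min(a, b)] → w = 0.41
R3 (z=6.0): ¬normal=1−0.52=0.48, cloudy=0.41; AND[min(a, b)] → w = 0.41
R4 (z=18.0): cloudy=0.41, fast=0.71; AND[min(a, b)] → w = 0.41
R5 (z=29.0): clear=0.16, normal=0.52; AND[min(a, b)] → w = 0.16
Weighted average = (0.52·16.0 + 0.41·26.0 + 0.41·6.0 + 0.41·18.0 + 0.16·29.0) / (0.52 + 0.41 + 0.41 + 0.41 + 0.16)
  = 33.4600 / 1.9100 = 17.52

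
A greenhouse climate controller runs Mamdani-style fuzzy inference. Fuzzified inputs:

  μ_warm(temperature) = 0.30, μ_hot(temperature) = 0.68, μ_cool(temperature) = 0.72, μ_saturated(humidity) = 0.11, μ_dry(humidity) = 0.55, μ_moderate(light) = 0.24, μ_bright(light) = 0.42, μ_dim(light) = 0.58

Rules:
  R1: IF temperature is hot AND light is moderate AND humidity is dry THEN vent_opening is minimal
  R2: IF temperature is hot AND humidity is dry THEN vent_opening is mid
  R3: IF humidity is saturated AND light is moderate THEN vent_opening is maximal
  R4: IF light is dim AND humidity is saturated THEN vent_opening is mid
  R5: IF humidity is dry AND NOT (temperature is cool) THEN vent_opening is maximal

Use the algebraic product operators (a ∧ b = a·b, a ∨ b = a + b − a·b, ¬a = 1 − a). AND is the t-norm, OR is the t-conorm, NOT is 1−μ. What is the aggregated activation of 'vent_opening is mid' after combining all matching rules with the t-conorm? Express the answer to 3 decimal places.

0.414

R1: hot=0.68, moderate=0.24, dry=0.55; AND[a·b] → w = 0.0898
R2: hot=0.68, dry=0.55; AND[a·b] → w = 0.3740
R3: saturated=0.11, moderate=0.24; AND[a·b] → w = 0.0264
R4: dim=0.58, saturated=0.11; AND[a·b] → w = 0.0638
R5: dry=0.55, ¬cool=1−0.72=0.28; AND[a·b] → w = 0.1540
Rules with consequent 'mid': {R2, R4} → strengths 0.3740, 0.0638
Aggregate via t-conorm [a + b − a·b]: 0.4139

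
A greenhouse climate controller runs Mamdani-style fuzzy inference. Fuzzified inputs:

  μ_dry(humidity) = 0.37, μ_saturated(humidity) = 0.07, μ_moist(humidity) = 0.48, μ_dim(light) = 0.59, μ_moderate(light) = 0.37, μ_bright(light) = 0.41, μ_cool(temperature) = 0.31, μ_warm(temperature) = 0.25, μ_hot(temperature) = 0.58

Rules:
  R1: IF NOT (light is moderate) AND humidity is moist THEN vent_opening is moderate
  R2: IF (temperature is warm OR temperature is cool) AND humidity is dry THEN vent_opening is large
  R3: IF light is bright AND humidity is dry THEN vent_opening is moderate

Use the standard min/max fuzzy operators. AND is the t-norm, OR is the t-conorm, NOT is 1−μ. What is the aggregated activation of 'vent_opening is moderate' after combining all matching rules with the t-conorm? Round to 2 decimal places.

0.48

R1: ¬moderate=1−0.37=0.63, moist=0.48; AND[min(a, b)] → w = 0.48
R2: (warm=0.25 OR cool=0.31) = 0.31; AND[min(a, b)] with dry=0.37 → w = 0.31
R3: bright=0.41, dry=0.37; AND[min(a, b)] → w = 0.37
Rules with consequent 'moderate': {R1, R3} → strengths 0.48, 0.37
Aggregate via t-conorm [max(a, b)]: 0.48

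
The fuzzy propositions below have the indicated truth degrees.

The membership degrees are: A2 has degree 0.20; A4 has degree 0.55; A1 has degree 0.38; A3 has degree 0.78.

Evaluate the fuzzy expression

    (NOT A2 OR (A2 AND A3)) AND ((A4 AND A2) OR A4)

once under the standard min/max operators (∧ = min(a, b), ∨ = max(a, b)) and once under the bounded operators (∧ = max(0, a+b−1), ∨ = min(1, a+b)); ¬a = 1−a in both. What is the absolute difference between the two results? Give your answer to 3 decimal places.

0.200

Under standard min/max:
  NOT A2 = 1 − 0.20 = 0.80
  A2 AND A3 = min(a, b) on (0.20, 0.78) = 0.20
  NOT A2 OR (A2 AND A3) = max(a, b) on (0.80, 0.20) = 0.80
  A4 AND A2 = min(a, b) on (0.55, 0.20) = 0.20
  (A4 AND A2) OR A4 = max(a, b) on (0.20, 0.55) = 0.55
  (NOT A2 OR (A2 AND A3)) AND ((A4 AND A2) OR A4) = min(a, b) on (0.80, 0.55) = 0.55
  → value = 0.5500
Under bounded:
  NOT A2 = 1 − 0.20 = 0.80
  A2 AND A3 = max(0, a+b−1) on (0.20, 0.78) = 0.00
  NOT A2 OR (A2 AND A3) = min(1, a+b) on (0.80, 0.00) = 0.80
  A4 AND A2 = max(0, a+b−1) on (0.55, 0.20) = 0.00
  (A4 AND A2) OR A4 = min(1, a+b) on (0.00, 0.55) = 0.55
  (NOT A2 OR (A2 AND A3)) AND ((A4 AND A2) OR A4) = max(0, a+b−1) on (0.80, 0.55) = 0.35
  → value = 0.3500
|0.5500 − 0.3500| = 0.200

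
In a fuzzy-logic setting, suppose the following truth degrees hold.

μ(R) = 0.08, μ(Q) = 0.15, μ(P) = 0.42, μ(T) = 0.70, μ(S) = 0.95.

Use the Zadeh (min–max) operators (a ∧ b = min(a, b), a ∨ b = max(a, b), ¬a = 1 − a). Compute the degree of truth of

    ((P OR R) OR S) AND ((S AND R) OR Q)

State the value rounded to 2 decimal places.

0.15

P OR R = max(a, b) on (0.42, 0.08) = 0.42
(P OR R) OR S = max(a, b) on (0.42, 0.95) = 0.95
S AND R = min(a, b) on (0.95, 0.08) = 0.08
(S AND R) OR Q = max(a, b) on (0.08, 0.15) = 0.15
((P OR R) OR S) AND ((S AND R) OR Q) = min(a, b) on (0.95, 0.15) = 0.15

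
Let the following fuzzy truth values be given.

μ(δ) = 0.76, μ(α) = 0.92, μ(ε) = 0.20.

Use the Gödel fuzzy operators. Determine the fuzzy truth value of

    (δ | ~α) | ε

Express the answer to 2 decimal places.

~α = 1 − 0.92 = 0.08
δ | ~α = max(a, b) on (0.76, 0.08) = 0.76
(δ | ~α) | ε = max(a, b) on (0.76, 0.20) = 0.76

0.76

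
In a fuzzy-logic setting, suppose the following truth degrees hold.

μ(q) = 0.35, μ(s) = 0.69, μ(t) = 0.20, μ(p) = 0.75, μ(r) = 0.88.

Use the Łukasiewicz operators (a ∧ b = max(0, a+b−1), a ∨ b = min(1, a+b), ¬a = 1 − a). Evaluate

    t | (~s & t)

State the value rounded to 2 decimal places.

~s = 1 − 0.69 = 0.31
~s & t = max(0, a+b−1) on (0.31, 0.20) = 0.00
t | (~s & t) = min(1, a+b) on (0.20, 0.00) = 0.20

0.20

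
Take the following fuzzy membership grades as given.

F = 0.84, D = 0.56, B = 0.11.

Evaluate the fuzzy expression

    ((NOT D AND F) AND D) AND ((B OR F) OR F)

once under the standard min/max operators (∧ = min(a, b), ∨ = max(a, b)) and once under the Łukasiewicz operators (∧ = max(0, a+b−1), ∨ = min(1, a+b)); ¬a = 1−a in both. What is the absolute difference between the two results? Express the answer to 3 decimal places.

0.440

Under standard min/max:
  NOT D = 1 − 0.56 = 0.44
  NOT D AND F = min(a, b) on (0.44, 0.84) = 0.44
  (NOT D AND F) AND D = min(a, b) on (0.44, 0.56) = 0.44
  B OR F = max(a, b) on (0.11, 0.84) = 0.84
  (B OR F) OR F = max(a, b) on (0.84, 0.84) = 0.84
  ((NOT D AND F) AND D) AND ((B OR F) OR F) = min(a, b) on (0.44, 0.84) = 0.44
  → value = 0.4400
Under Łukasiewicz:
  NOT D = 1 − 0.56 = 0.44
  NOT D AND F = max(0, a+b−1) on (0.44, 0.84) = 0.28
  (NOT D AND F) AND D = max(0, a+b−1) on (0.28, 0.56) = 0.00
  B OR F = min(1, a+b) on (0.11, 0.84) = 0.95
  (B OR F) OR F = min(1, a+b) on (0.95, 0.84) = 1.00
  ((NOT D AND F) AND D) AND ((B OR F) OR F) = max(0, a+b−1) on (0.00, 1.00) = 0.00
  → value = 0.0000
|0.4400 − 0.0000| = 0.440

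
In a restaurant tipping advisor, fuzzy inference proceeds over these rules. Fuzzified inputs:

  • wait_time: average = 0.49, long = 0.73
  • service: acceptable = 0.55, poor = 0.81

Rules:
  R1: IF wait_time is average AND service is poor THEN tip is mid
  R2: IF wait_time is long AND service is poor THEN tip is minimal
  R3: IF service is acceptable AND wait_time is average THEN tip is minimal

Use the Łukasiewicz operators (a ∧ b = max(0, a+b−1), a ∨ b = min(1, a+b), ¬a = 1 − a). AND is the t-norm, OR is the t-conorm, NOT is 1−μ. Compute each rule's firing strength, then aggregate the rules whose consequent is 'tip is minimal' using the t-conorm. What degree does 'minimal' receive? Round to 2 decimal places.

R1: average=0.49, poor=0.81; AND[max(0, a+b−1)] → w = 0.30
R2: long=0.73, poor=0.81; AND[max(0, a+b−1)] → w = 0.54
R3: acceptable=0.55, average=0.49; AND[max(0, a+b−1)] → w = 0.04
Rules with consequent 'minimal': {R2, R3} → strengths 0.54, 0.04
Aggregate via t-conorm [min(1, a+b)]: 0.58

0.58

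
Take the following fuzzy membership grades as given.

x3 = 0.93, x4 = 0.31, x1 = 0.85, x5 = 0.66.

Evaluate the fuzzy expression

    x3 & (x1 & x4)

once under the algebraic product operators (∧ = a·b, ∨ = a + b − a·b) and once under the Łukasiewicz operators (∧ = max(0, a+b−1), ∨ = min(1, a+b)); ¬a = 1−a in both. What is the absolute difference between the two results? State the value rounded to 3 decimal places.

0.155

Under algebraic product:
  x1 & x4 = a·b on (0.8500, 0.3100) = 0.2635
  x3 & (x1 & x4) = a·b on (0.9300, 0.2635) = 0.2451
  → value = 0.2451
Under Łukasiewicz:
  x1 & x4 = max(0, a+b−1) on (0.85, 0.31) = 0.16
  x3 & (x1 & x4) = max(0, a+b−1) on (0.93, 0.16) = 0.09
  → value = 0.0900
|0.2451 − 0.0900| = 0.155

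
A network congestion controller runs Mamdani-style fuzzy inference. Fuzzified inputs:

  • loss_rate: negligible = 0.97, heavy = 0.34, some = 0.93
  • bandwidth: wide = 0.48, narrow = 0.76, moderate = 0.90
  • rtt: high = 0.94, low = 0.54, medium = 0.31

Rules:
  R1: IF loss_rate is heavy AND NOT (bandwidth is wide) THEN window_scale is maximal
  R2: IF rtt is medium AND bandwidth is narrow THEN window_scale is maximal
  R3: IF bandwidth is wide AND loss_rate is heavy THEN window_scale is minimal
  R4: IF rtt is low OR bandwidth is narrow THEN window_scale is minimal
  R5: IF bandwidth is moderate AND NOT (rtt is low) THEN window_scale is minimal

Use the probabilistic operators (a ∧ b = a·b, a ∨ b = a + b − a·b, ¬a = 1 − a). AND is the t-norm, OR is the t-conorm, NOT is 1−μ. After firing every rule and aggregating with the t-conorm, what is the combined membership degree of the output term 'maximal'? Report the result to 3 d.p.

R1: heavy=0.34, ¬wide=1−0.48=0.52; AND[a·b] → w = 0.1768
R2: medium=0.31, narrow=0.76; AND[a·b] → w = 0.2356
R3: wide=0.48, heavy=0.34; AND[a·b] → w = 0.1632
R4: low=0.54, narrow=0.76; OR[a + b − a·b] → w = 0.8896
R5: moderate=0.90, ¬low=1−0.54=0.46; AND[a·b] → w = 0.4140
Rules with consequent 'maximal': {R1, R2} → strengths 0.1768, 0.2356
Aggregate via t-conorm [a + b − a·b]: 0.3707

0.371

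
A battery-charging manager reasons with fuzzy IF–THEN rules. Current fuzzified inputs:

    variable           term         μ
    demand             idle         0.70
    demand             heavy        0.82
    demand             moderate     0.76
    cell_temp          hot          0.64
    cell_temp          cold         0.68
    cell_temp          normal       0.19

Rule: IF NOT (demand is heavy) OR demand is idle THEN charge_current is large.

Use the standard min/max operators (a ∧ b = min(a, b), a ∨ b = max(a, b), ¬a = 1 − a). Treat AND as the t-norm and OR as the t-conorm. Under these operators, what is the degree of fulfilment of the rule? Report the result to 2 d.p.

0.70

firing strength: ¬heavy=1−0.82=0.18, idle=0.70; OR[max(a, b)] → w = 0.70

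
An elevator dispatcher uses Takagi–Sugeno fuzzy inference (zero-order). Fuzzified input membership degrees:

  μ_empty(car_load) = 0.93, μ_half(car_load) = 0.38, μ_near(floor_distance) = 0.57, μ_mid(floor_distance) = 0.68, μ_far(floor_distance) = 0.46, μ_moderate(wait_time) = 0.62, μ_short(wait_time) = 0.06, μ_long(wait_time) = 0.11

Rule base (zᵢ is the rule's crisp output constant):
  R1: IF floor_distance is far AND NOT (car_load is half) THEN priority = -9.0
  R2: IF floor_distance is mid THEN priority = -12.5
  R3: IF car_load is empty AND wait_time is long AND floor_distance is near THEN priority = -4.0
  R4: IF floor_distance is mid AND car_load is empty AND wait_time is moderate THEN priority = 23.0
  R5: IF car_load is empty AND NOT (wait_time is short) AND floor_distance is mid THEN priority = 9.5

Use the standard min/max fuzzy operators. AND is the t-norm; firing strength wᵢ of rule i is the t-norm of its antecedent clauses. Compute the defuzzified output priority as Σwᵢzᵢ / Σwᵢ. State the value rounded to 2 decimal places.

3.00

R1 (z=-9.0): far=0.46, ¬half=1−0.38=0.62; AND[min(a, b)] → w = 0.46
R2 (z=-12.5): mid=0.68 → w = 0.68
R3 (z=-4.0): empty=0.93, long=0.11, near=0.57; AND[min(a, b)] → w = 0.11
R4 (z=23.0): mid=0.68, empty=0.93, moderate=0.62; AND[min(a, b)] → w = 0.62
R5 (z=9.5): empty=0.93, ¬short=1−0.06=0.94, mid=0.68; AND[min(a, b)] → w = 0.68
Weighted average = (0.46·-9.0 + 0.68·-12.5 + 0.11·-4.0 + 0.62·23.0 + 0.68·9.5) / (0.46 + 0.68 + 0.11 + 0.62 + 0.68)
  = 7.6400 / 2.5500 = 3.00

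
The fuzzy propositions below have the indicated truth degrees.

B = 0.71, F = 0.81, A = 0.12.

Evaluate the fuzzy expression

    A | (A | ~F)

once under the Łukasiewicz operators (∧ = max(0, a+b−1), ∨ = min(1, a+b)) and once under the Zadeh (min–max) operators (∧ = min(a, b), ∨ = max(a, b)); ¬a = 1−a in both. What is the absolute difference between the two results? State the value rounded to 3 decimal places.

0.240

Under Łukasiewicz:
  ~F = 1 − 0.81 = 0.19
  A | ~F = min(1, a+b) on (0.12, 0.19) = 0.31
  A | (A | ~F) = min(1, a+b) on (0.12, 0.31) = 0.43
  → value = 0.4300
Under Zadeh (min–max):
  ~F = 1 − 0.81 = 0.19
  A | ~F = max(a, b) on (0.12, 0.19) = 0.19
  A | (A | ~F) = max(a, b) on (0.12, 0.19) = 0.19
  → value = 0.1900
|0.4300 − 0.1900| = 0.240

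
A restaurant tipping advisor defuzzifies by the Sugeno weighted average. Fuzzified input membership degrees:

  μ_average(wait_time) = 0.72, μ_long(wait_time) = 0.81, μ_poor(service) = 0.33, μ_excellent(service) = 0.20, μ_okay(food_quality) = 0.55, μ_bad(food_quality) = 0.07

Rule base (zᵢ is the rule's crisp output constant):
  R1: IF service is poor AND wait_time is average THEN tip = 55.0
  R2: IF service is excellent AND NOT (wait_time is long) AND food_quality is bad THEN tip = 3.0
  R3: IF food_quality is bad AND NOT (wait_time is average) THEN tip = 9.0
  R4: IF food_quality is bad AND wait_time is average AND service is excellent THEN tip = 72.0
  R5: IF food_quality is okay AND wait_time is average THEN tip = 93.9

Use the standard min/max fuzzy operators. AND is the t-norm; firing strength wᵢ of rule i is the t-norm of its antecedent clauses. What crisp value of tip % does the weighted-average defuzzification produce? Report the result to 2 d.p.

69.43

R1 (z=55.0): poor=0.33, average=0.72; AND[min(a, b)] → w = 0.33
R2 (z=3.0): excellent=0.20, ¬long=1−0.81=0.19, bad=0.07; AND[min(a, b)] → w = 0.07
R3 (z=9.0): bad=0.07, ¬average=1−0.72=0.28; AND[min(a, b)] → w = 0.07
R4 (z=72.0): bad=0.07, average=0.72, excellent=0.20; AND[min(a, b)] → w = 0.07
R5 (z=93.9): okay=0.55, average=0.72; AND[min(a, b)] → w = 0.55
Weighted average = (0.33·55.0 + 0.07·3.0 + 0.07·9.0 + 0.07·72.0 + 0.55·93.9) / (0.33 + 0.07 + 0.07 + 0.07 + 0.55)
  = 75.6750 / 1.0900 = 69.43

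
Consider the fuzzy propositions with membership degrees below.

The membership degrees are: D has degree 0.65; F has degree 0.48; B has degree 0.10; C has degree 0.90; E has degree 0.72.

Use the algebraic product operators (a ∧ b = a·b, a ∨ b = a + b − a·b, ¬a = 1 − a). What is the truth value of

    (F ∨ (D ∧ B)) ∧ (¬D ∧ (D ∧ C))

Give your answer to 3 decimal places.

0.105

D ∧ B = a·b on (0.6500, 0.1000) = 0.0650
F ∨ (D ∧ B) = a + b − a·b on (0.4800, 0.0650) = 0.5138
¬D = 1 − 0.6500 = 0.3500
D ∧ C = a·b on (0.6500, 0.9000) = 0.5850
¬D ∧ (D ∧ C) = a·b on (0.3500, 0.5850) = 0.2048
(F ∨ (D ∧ B)) ∧ (¬D ∧ (D ∧ C)) = a·b on (0.5138, 0.2048) = 0.1052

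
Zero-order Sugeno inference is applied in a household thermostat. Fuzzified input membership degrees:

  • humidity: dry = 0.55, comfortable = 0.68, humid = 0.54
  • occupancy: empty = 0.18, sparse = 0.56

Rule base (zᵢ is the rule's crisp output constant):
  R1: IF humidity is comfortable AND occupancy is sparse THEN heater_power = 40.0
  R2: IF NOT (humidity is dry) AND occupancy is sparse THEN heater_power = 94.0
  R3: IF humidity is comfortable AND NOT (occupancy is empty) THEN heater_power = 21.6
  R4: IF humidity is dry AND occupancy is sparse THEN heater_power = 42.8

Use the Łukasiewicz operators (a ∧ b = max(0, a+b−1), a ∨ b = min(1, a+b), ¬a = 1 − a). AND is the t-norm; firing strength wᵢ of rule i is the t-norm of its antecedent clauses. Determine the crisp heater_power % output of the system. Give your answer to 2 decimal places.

R1 (z=40.0): comfortable=0.68, sparse=0.56; AND[max(0, a+b−1)] → w = 0.24
R2 (z=94.0): ¬dry=1−0.55=0.45, sparse=0.56; AND[max(0, a+b−1)] → w = 0.01
R3 (z=21.6): comfortable=0.68, ¬empty=1−0.18=0.82; AND[max(0, a+b−1)] → w = 0.50
R4 (z=42.8): dry=0.55, sparse=0.56; AND[max(0, a+b−1)] → w = 0.11
Weighted average = (0.24·40.0 + 0.01·94.0 + 0.50·21.6 + 0.11·42.8) / (0.24 + 0.01 + 0.50 + 0.11)
  = 26.0480 / 0.8600 = 30.29

30.29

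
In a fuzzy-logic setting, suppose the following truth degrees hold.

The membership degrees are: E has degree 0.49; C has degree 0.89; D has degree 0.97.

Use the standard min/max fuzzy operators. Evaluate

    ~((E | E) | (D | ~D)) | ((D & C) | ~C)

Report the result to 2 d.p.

0.89

E | E = max(a, b) on (0.49, 0.49) = 0.49
~D = 1 − 0.97 = 0.03
D | ~D = max(a, b) on (0.97, 0.03) = 0.97
(E | E) | (D | ~D) = max(a, b) on (0.49, 0.97) = 0.97
~((E | E) | (D | ~D)) = 1 − 0.97 = 0.03
D & C = min(a, b) on (0.97, 0.89) = 0.89
~C = 1 − 0.89 = 0.11
(D & C) | ~C = max(a, b) on (0.89, 0.11) = 0.89
~((E | E) | (D | ~D)) | ((D & C) | ~C) = max(a, b) on (0.03, 0.89) = 0.89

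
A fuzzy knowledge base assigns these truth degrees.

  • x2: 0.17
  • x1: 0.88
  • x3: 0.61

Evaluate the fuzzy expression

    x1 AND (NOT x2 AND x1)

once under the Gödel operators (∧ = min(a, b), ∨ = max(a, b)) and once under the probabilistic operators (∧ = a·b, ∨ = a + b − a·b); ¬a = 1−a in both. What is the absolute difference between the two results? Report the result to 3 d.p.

0.187

Under Gödel:
  NOT x2 = 1 − 0.17 = 0.83
  NOT x2 AND x1 = min(a, b) on (0.83, 0.88) = 0.83
  x1 AND (NOT x2 AND x1) = min(a, b) on (0.88, 0.83) = 0.83
  → value = 0.8300
Under probabilistic:
  NOT x2 = 1 − 0.1700 = 0.8300
  NOT x2 AND x1 = a·b on (0.8300, 0.8800) = 0.7304
  x1 AND (NOT x2 AND x1) = a·b on (0.8800, 0.7304) = 0.6428
  → value = 0.6428
|0.8300 − 0.6428| = 0.187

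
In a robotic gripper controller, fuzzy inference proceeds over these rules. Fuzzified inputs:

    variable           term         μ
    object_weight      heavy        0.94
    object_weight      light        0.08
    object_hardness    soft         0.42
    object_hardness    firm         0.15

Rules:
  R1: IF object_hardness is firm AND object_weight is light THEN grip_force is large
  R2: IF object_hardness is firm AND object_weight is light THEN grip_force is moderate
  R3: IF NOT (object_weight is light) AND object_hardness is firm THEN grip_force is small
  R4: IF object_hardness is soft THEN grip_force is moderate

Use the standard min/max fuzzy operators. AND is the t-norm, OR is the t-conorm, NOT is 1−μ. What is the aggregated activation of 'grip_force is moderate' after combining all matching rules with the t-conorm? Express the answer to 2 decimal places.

R1: firm=0.15, light=0.08; AND[min(a, b)] → w = 0.08
R2: firm=0.15, light=0.08; AND[min(a, b)] → w = 0.08
R3: ¬light=1−0.08=0.92, firm=0.15; AND[min(a, b)] → w = 0.15
R4: soft=0.42 → w = 0.42
Rules with consequent 'moderate': {R2, R4} → strengths 0.08, 0.42
Aggregate via t-conorm [max(a, b)]: 0.42

0.42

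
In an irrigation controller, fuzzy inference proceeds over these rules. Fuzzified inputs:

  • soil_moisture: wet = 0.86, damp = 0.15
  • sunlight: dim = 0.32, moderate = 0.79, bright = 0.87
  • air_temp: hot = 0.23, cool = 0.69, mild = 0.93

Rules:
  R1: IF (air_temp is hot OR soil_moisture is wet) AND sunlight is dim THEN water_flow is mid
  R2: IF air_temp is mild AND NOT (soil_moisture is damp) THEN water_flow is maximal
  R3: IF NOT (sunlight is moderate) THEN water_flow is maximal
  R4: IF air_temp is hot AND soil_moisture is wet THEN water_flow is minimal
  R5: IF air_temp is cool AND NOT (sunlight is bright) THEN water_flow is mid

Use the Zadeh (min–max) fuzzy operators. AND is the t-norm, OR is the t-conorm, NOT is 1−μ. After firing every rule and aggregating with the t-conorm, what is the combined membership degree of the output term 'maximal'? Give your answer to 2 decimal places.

R1: (hot=0.23 OR wet=0.86) = 0.86; AND[min(a, b)] with dim=0.32 → w = 0.32
R2: mild=0.93, ¬damp=1−0.15=0.85; AND[min(a, b)] → w = 0.85
R3: ¬moderate=1−0.79=0.21 → w = 0.21
R4: hot=0.23, wet=0.86; AND[min(a, b)] → w = 0.23
R5: cool=0.69, ¬bright=1−0.87=0.13; AND[min(a, b)] → w = 0.13
Rules with consequent 'maximal': {R2, R3} → strengths 0.85, 0.21
Aggregate via t-conorm [max(a, b)]: 0.85

0.85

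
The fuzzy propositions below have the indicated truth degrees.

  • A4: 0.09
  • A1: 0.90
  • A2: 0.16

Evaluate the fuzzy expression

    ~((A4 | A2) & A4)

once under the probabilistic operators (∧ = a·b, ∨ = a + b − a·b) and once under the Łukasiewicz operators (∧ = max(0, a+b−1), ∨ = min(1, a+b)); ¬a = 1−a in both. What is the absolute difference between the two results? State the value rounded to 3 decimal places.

Under probabilistic:
  A4 | A2 = a + b − a·b on (0.0900, 0.1600) = 0.2356
  (A4 | A2) & A4 = a·b on (0.2356, 0.0900) = 0.0212
  ~((A4 | A2) & A4) = 1 − 0.0212 = 0.9788
  → value = 0.9788
Under Łukasiewicz:
  A4 | A2 = min(1, a+b) on (0.09, 0.16) = 0.25
  (A4 | A2) & A4 = max(0, a+b−1) on (0.25, 0.09) = 0.00
  ~((A4 | A2) & A4) = 1 − 0.00 = 1.00
  → value = 1.0000
|0.9788 − 1.0000| = 0.021

0.021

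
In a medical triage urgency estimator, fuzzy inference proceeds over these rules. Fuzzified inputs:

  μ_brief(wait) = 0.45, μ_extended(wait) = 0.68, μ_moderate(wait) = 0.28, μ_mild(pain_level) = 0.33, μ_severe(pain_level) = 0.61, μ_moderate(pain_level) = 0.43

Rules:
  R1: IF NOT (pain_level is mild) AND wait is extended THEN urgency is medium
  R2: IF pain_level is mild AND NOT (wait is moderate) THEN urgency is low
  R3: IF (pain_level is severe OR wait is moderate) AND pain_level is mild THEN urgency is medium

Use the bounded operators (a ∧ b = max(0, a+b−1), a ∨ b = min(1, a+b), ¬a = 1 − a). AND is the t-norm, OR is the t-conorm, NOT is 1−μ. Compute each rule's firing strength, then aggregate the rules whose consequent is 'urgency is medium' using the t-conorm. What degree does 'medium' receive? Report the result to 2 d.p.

R1: ¬mild=1−0.33=0.67, extended=0.68; AND[max(0, a+b−1)] → w = 0.35
R2: mild=0.33, ¬moderate=1−0.28=0.72; AND[max(0, a+b−1)] → w = 0.05
R3: (severe=0.61 OR moderate=0.28) = 0.89; AND[max(0, a+b−1)] with mild=0.33 → w = 0.22
Rules with consequent 'medium': {R1, R3} → strengths 0.35, 0.22
Aggregate via t-conorm [min(1, a+b)]: 0.57

0.57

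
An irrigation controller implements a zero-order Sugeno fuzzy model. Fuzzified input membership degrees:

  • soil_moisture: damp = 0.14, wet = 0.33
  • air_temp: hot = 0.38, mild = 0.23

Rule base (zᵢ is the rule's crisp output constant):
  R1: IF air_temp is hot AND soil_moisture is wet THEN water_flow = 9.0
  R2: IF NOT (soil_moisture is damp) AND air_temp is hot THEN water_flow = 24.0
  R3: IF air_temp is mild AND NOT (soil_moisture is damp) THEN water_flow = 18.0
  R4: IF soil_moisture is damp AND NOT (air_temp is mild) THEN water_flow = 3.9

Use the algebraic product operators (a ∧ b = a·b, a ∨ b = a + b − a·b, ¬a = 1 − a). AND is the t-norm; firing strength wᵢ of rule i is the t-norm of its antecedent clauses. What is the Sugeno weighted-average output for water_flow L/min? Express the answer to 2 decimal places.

17.09

R1 (z=9.0): hot=0.38, wet=0.33; AND[a·b] → w = 0.1254
R2 (z=24.0): ¬damp=1−0.14=0.86, hot=0.38; AND[a·b] → w = 0.3268
R3 (z=18.0): mild=0.23, ¬damp=1−0.14=0.86; AND[a·b] → w = 0.1978
R4 (z=3.9): damp=0.14, ¬mild=1−0.23=0.77; AND[a·b] → w = 0.1078
Weighted average = (0.1254·9.0 + 0.3268·24.0 + 0.1978·18.0 + 0.1078·3.9) / (0.1254 + 0.3268 + 0.1978 + 0.1078)
  = 12.9526 / 0.7578 = 17.09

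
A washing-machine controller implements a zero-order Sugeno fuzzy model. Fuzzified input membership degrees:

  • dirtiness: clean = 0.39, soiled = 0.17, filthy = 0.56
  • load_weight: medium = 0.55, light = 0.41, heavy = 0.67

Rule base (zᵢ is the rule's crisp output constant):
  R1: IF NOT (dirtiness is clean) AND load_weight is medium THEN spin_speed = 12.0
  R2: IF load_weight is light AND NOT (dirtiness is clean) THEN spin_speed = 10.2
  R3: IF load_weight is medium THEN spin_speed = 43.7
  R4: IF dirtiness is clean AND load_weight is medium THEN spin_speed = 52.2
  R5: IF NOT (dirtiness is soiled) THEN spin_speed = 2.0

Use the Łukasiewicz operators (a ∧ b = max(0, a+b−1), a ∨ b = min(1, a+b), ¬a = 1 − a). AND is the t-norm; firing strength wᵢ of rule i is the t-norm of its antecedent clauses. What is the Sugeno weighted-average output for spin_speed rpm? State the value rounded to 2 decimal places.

R1 (z=12.0): ¬clean=1−0.39=0.61, medium=0.55; AND[max(0, a+b−1)] → w = 0.16
R2 (z=10.2): light=0.41, ¬clean=1−0.39=0.61; AND[max(0, a+b−1)] → w = 0.02
R3 (z=43.7): medium=0.55 → w = 0.55
R4 (z=52.2): clean=0.39, medium=0.55; AND[max(0, a+b−1)] → w = 0.00
R5 (z=2.0): ¬soiled=1−0.17=0.83 → w = 0.83
Weighted average = (0.16·12.0 + 0.02·10.2 + 0.55·43.7 + 0.00·52.2 + 0.83·2.0) / (0.16 + 0.02 + 0.55 + 0.00 + 0.83)
  = 27.8190 / 1.5600 = 17.83

17.83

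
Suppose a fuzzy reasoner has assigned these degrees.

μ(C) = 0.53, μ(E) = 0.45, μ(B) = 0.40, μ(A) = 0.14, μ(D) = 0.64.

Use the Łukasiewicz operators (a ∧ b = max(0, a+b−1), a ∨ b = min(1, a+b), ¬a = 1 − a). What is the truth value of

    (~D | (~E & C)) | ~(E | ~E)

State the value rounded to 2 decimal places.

~D = 1 − 0.64 = 0.36
~E = 1 − 0.45 = 0.55
~E & C = max(0, a+b−1) on (0.55, 0.53) = 0.08
~D | (~E & C) = min(1, a+b) on (0.36, 0.08) = 0.44
~E = 1 − 0.45 = 0.55
E | ~E = min(1, a+b) on (0.45, 0.55) = 1.00
~(E | ~E) = 1 − 1.00 = 0.00
(~D | (~E & C)) | ~(E | ~E) = min(1, a+b) on (0.44, 0.00) = 0.44

0.44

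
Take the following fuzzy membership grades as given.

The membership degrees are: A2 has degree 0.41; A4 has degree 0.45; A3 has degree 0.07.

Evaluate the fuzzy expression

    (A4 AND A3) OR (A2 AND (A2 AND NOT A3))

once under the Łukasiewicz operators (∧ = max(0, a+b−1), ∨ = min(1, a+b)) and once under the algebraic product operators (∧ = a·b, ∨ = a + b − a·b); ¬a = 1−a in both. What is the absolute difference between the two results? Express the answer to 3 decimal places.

Under Łukasiewicz:
  A4 AND A3 = max(0, a+b−1) on (0.45, 0.07) = 0.00
  NOT A3 = 1 − 0.07 = 0.93
  A2 AND NOT A3 = max(0, a+b−1) on (0.41, 0.93) = 0.34
  A2 AND (A2 AND NOT A3) = max(0, a+b−1) on (0.41, 0.34) = 0.00
  (A4 AND A3) OR (A2 AND (A2 AND NOT A3)) = min(1, a+b) on (0.00, 0.00) = 0.00
  → value = 0.0000
Under algebraic product:
  A4 AND A3 = a·b on (0.4500, 0.0700) = 0.0315
  NOT A3 = 1 − 0.0700 = 0.9300
  A2 AND NOT A3 = a·b on (0.4100, 0.9300) = 0.3813
  A2 AND (A2 AND NOT A3) = a·b on (0.4100, 0.3813) = 0.1563
  (A4 AND A3) OR (A2 AND (A2 AND NOT A3)) = a + b − a·b on (0.0315, 0.1563) = 0.1829
  → value = 0.1829
|0.0000 − 0.1829| = 0.183

0.183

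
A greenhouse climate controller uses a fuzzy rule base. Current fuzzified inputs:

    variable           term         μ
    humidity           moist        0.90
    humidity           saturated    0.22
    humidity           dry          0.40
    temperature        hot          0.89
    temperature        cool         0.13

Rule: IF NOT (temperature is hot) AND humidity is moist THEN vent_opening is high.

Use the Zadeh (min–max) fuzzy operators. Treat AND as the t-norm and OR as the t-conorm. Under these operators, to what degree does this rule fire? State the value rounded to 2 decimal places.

0.11

firing strength: ¬hot=1−0.89=0.11, moist=0.90; AND[min(a, b)] → w = 0.11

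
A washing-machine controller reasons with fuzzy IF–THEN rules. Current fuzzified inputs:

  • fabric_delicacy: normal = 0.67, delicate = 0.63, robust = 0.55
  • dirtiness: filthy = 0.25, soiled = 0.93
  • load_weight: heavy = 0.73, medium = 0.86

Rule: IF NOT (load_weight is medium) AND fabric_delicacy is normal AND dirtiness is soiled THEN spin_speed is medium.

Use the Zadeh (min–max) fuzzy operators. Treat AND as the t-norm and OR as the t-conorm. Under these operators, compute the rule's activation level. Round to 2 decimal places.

firing strength: ¬medium=1−0.86=0.14, normal=0.67, soiled=0.93; AND[min(a, b)] → w = 0.14

0.14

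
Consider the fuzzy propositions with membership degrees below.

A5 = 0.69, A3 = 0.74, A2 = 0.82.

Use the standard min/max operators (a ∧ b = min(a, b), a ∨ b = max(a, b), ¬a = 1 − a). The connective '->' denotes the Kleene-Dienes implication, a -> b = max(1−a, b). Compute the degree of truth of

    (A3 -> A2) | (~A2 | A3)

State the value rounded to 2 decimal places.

0.82

A3 -> A2  [Kleene-Dienes: max(1−a, b)] with a=0.74, b=0.82 → 0.82
~A2 = 1 − 0.82 = 0.18
~A2 | A3 = max(a, b) on (0.18, 0.74) = 0.74
(A3 -> A2) | (~A2 | A3) = max(a, b) on (0.82, 0.74) = 0.82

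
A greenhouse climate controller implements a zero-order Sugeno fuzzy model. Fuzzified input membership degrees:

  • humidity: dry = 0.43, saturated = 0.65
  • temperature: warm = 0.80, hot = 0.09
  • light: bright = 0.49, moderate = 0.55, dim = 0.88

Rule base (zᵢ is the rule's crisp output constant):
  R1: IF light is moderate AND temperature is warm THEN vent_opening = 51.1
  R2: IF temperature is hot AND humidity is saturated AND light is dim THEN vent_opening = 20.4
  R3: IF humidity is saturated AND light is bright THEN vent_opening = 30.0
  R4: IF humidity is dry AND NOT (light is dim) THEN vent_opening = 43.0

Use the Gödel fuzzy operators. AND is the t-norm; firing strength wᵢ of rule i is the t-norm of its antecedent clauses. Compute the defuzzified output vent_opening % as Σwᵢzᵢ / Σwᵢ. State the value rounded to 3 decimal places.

39.841

R1 (z=51.1): moderate=0.55, warm=0.80; AND[min(a, b)] → w = 0.55
R2 (z=20.4): hot=0.09, saturated=0.65, dim=0.88; AND[min(a, b)] → w = 0.09
R3 (z=30.0): saturated=0.65, bright=0.49; AND[min(a, b)] → w = 0.49
R4 (z=43.0): dry=0.43, ¬dim=1−0.88=0.12; AND[min(a, b)] → w = 0.12
Weighted average = (0.55·51.1 + 0.09·20.4 + 0.49·30.0 + 0.12·43.0) / (0.55 + 0.09 + 0.49 + 0.12)
  = 49.8010 / 1.2500 = 39.841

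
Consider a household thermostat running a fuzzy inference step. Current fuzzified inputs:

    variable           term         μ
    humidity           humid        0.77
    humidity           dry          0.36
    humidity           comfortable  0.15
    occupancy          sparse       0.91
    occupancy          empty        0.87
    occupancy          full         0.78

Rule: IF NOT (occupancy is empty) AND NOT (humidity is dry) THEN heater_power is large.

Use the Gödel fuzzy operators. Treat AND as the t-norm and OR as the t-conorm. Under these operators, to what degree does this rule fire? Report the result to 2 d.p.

0.13

firing strength: ¬empty=1−0.87=0.13, ¬dry=1−0.36=0.64; AND[min(a, b)] → w = 0.13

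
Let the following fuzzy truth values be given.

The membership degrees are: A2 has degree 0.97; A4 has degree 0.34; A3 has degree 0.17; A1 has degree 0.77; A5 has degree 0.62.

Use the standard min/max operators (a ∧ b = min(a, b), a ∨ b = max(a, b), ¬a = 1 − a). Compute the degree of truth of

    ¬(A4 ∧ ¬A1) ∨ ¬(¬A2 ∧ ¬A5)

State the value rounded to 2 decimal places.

0.97

¬A1 = 1 − 0.77 = 0.23
A4 ∧ ¬A1 = min(a, b) on (0.34, 0.23) = 0.23
¬(A4 ∧ ¬A1) = 1 − 0.23 = 0.77
¬A2 = 1 − 0.97 = 0.03
¬A5 = 1 − 0.62 = 0.38
¬A2 ∧ ¬A5 = min(a, b) on (0.03, 0.38) = 0.03
¬(¬A2 ∧ ¬A5) = 1 − 0.03 = 0.97
¬(A4 ∧ ¬A1) ∨ ¬(¬A2 ∧ ¬A5) = max(a, b) on (0.77, 0.97) = 0.97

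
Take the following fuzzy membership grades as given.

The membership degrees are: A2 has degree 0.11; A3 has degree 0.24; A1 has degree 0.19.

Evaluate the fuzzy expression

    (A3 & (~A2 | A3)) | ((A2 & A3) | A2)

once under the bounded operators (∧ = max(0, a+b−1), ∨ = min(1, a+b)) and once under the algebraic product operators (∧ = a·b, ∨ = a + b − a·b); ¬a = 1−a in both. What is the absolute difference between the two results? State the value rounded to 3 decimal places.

Under bounded:
  ~A2 = 1 − 0.11 = 0.89
  ~A2 | A3 = min(1, a+b) on (0.89, 0.24) = 1.00
  A3 & (~A2 | A3) = max(0, a+b−1) on (0.24, 1.00) = 0.24
  A2 & A3 = max(0, a+b−1) on (0.11, 0.24) = 0.00
  (A2 & A3) | A2 = min(1, a+b) on (0.00, 0.11) = 0.11
  (A3 & (~A2 | A3)) | ((A2 & A3) | A2) = min(1, a+b) on (0.24, 0.11) = 0.35
  → value = 0.3500
Under algebraic product:
  ~A2 = 1 − 0.1100 = 0.8900
  ~A2 | A3 = a + b − a·b on (0.8900, 0.2400) = 0.9164
  A3 & (~A2 | A3) = a·b on (0.2400, 0.9164) = 0.2199
  A2 & A3 = a·b on (0.1100, 0.2400) = 0.0264
  (A2 & A3) | A2 = a + b − a·b on (0.0264, 0.1100) = 0.1335
  (A3 & (~A2 | A3)) | ((A2 & A3) | A2) = a + b − a·b on (0.2199, 0.1335) = 0.3241
  → value = 0.3241
|0.3500 − 0.3241| = 0.026

0.026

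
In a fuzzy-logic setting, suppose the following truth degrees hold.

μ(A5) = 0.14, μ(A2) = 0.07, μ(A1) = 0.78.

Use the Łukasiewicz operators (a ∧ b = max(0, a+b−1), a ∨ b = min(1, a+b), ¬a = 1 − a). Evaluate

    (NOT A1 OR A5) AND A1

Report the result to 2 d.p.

NOT A1 = 1 − 0.78 = 0.22
NOT A1 OR A5 = min(1, a+b) on (0.22, 0.14) = 0.36
(NOT A1 OR A5) AND A1 = max(0, a+b−1) on (0.36, 0.78) = 0.14

0.14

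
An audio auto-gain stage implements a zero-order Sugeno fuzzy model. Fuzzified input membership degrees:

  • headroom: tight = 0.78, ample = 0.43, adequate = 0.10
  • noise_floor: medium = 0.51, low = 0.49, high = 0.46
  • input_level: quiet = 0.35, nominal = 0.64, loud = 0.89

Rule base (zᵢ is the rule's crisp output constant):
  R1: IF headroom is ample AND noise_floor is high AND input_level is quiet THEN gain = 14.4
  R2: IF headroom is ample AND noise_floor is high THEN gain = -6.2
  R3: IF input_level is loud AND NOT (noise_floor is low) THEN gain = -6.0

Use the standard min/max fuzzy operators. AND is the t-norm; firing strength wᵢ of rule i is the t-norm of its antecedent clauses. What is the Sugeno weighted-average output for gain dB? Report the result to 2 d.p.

-0.53

R1 (z=14.4): ample=0.43, high=0.46, quiet=0.35; AND[min(a, b)] → w = 0.35
R2 (z=-6.2): ample=0.43, high=0.46; AND[min(a, b)] → w = 0.43
R3 (z=-6.0): loud=0.89, ¬low=1−0.49=0.51; AND[min(a, b)] → w = 0.51
Weighted average = (0.35·14.4 + 0.43·-6.2 + 0.51·-6.0) / (0.35 + 0.43 + 0.51)
  = -0.6860 / 1.2900 = -0.53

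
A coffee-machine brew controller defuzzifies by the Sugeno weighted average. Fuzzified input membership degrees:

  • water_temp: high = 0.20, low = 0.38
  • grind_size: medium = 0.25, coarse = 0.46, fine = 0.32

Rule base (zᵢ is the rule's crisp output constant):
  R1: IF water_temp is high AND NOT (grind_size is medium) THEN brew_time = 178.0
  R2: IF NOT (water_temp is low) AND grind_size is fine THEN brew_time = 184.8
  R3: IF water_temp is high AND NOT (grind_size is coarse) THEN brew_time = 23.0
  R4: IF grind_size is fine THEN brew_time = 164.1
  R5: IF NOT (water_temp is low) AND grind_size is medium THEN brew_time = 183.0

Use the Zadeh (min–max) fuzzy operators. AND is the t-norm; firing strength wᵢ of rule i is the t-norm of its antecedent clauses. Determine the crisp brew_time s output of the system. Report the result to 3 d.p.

153.177

R1 (z=178.0): high=0.20, ¬medium=1−0.25=0.75; AND[min(a, b)] → w = 0.20
R2 (z=184.8): ¬low=1−0.38=0.62, fine=0.32; AND[min(a, b)] → w = 0.32
R3 (z=23.0): high=0.20, ¬coarse=1−0.46=0.54; AND[min(a, b)] → w = 0.20
R4 (z=164.1): fine=0.32 → w = 0.32
R5 (z=183.0): ¬low=1−0.38=0.62, medium=0.25; AND[min(a, b)] → w = 0.25
Weighted average = (0.20·178.0 + 0.32·184.8 + 0.20·23.0 + 0.32·164.1 + 0.25·183.0) / (0.20 + 0.32 + 0.20 + 0.32 + 0.25)
  = 197.5980 / 1.2900 = 153.177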